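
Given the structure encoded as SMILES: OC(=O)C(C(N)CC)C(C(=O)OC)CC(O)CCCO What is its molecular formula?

Walk through each heavy atom and fill implicit hydrogens from standard valence (C 4, N 3, O 2, S 2, halogen 1):
  atom 1: O, bond orders sum to 1 (valence 2) → 1 H
  atom 2: C, bond orders sum to 4 (valence 4) → 0 H
  atom 3: O, bond orders sum to 2 (valence 2) → 0 H
  atom 4: C, bond orders sum to 3 (valence 4) → 1 H
  atom 5: C, bond orders sum to 3 (valence 4) → 1 H
  atom 6: N, bond orders sum to 1 (valence 3) → 2 H
  atom 7: C, bond orders sum to 2 (valence 4) → 2 H
  atom 8: C, bond orders sum to 1 (valence 4) → 3 H
  atom 9: C, bond orders sum to 3 (valence 4) → 1 H
  atom 10: C, bond orders sum to 4 (valence 4) → 0 H
  atom 11: O, bond orders sum to 2 (valence 2) → 0 H
  atom 12: O, bond orders sum to 2 (valence 2) → 0 H
  atom 13: C, bond orders sum to 1 (valence 4) → 3 H
  atom 14: C, bond orders sum to 2 (valence 4) → 2 H
  atom 15: C, bond orders sum to 3 (valence 4) → 1 H
  atom 16: O, bond orders sum to 1 (valence 2) → 1 H
  atom 17: C, bond orders sum to 2 (valence 4) → 2 H
  atom 18: C, bond orders sum to 2 (valence 4) → 2 H
  atom 19: C, bond orders sum to 2 (valence 4) → 2 H
  atom 20: O, bond orders sum to 1 (valence 2) → 1 H
Totals → C:13, H:25, N:1, O:6.
In Hill order: C13H25NO6.

C13H25NO6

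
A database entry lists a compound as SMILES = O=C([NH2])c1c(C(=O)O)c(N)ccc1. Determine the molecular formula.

C8H8N2O3

Walk through each heavy atom and fill implicit hydrogens from standard valence (C 4, N 3, O 2, S 2, halogen 1); for lowercase aromatic atoms, an aromatic c carries 1 H when it has two neighbours and 0 H with three, and aromatic n carries 0 H:
  atom 1: O, bond orders sum to 2 (valence 2) → 0 H
  atom 2: C, bond orders sum to 4 (valence 4) → 0 H
  atom 3: N with explicit H count 2
  atom 4: aromatic c, 3 neighbours → 0 H
  atom 5: aromatic c, 3 neighbours → 0 H
  atom 6: C, bond orders sum to 4 (valence 4) → 0 H
  atom 7: O, bond orders sum to 2 (valence 2) → 0 H
  atom 8: O, bond orders sum to 1 (valence 2) → 1 H
  atom 9: aromatic c, 3 neighbours → 0 H
  atom 10: N, bond orders sum to 1 (valence 3) → 2 H
  atom 11: aromatic c, 2 neighbours → 1 H
  atom 12: aromatic c, 2 neighbours → 1 H
  atom 13: aromatic c, 2 neighbours → 1 H
Totals → C:8, H:8, N:2, O:3.
In Hill order: C8H8N2O3.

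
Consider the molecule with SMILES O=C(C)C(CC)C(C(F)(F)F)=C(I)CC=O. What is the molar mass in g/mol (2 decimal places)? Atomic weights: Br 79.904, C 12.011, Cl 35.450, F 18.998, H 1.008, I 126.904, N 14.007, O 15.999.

348.10 g/mol

First, the molecular formula is C10H12F3IO2 (counting implicit H from valence).
  C: 10 × 12.011 = 120.110
  F: 3 × 18.998 = 56.994
  H: 12 × 1.008 = 12.096
  I: 1 × 126.904 = 126.904
  O: 2 × 15.999 = 31.998
Sum: 10×12.011 + 3×18.998 + 12×1.008 + 1×126.904 + 2×15.999 = 348.102 → 348.10 g/mol.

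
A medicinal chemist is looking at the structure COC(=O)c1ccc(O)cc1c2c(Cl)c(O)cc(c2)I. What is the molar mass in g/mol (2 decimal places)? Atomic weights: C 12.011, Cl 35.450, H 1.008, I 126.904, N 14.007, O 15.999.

404.58 g/mol

First, the molecular formula is C14H10ClIO4 (counting implicit H from valence).
  C: 14 × 12.011 = 168.154
  Cl: 1 × 35.450 = 35.450
  H: 10 × 1.008 = 10.080
  I: 1 × 126.904 = 126.904
  O: 4 × 15.999 = 63.996
Sum: 14×12.011 + 1×35.450 + 10×1.008 + 1×126.904 + 4×15.999 = 404.584 → 404.58 g/mol.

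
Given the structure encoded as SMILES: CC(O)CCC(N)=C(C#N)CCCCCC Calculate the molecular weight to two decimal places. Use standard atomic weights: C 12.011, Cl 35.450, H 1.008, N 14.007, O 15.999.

First, the molecular formula is C13H24N2O (counting implicit H from valence).
  C: 13 × 12.011 = 156.143
  H: 24 × 1.008 = 24.192
  N: 2 × 14.007 = 28.014
  O: 1 × 15.999 = 15.999
Sum: 13×12.011 + 24×1.008 + 2×14.007 + 1×15.999 = 224.348 → 224.35 g/mol.

224.35 g/mol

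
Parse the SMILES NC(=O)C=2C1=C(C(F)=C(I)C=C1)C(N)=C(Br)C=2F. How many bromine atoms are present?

1

Scan the SMILES for Br atoms (remember two-letter symbols like Cl and Br are single atoms).
Bromine count: 1.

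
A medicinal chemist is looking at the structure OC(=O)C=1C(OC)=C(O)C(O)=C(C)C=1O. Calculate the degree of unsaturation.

Degree of unsaturation = (number of rings) + (number of π bonds).
Ring closures in the SMILES: 1.
π bonds: 4 double bonds (each 1 DoU) → 4 DoU from unsaturation.
Total DoU = 1 + 4 = 5.

5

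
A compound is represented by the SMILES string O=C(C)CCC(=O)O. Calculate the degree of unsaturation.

Molecular formula: C5H8O3.
DoU = (2C + 2 + N − H − X) / 2, where X is the halogen count and O/S are ignored.
    = (2·5 + 2 + 0 − 8 − 0) / 2 = 4 / 2 = 2.

2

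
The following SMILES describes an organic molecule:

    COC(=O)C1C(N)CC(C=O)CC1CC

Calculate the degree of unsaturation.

Molecular formula: C11H19NO3.
DoU = (2C + 2 + N − H − X) / 2, where X is the halogen count and O/S are ignored.
    = (2·11 + 2 + 1 − 19 − 0) / 2 = 6 / 2 = 3.

3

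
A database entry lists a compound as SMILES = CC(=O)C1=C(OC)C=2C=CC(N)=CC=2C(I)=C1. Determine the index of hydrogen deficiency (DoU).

8

Degree of unsaturation = (number of rings) + (number of π bonds).
Ring closures in the SMILES: 2.
π bonds: 6 double bonds (each 1 DoU) → 6 DoU from unsaturation.
Total DoU = 2 + 6 = 8.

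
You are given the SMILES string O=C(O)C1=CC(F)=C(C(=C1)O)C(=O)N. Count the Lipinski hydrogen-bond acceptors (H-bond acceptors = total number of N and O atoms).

5

N atoms: 1; O atoms: 4.
Lipinski HBA = 1 + 4 = 5.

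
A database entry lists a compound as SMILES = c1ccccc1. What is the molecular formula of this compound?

Walk through each heavy atom and fill implicit hydrogens from standard valence (C 4, N 3, O 2, S 2, halogen 1); for lowercase aromatic atoms, an aromatic c carries 1 H when it has two neighbours and 0 H with three, and aromatic n carries 0 H:
  atom 1: aromatic c, 2 neighbours → 1 H
  atom 2: aromatic c, 2 neighbours → 1 H
  atom 3: aromatic c, 2 neighbours → 1 H
  atom 4: aromatic c, 2 neighbours → 1 H
  atom 5: aromatic c, 2 neighbours → 1 H
  atom 6: aromatic c, 2 neighbours → 1 H
Totals → C:6, H:6.
In Hill order: C6H6.

C6H6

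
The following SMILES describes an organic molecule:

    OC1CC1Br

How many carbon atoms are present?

3

Count every carbon token in the SMILES (each C, including those in ring-closure positions and inside branches).
Carbon count: 3.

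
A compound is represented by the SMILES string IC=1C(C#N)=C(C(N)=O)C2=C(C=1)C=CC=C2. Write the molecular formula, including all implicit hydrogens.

Walk through each heavy atom and fill implicit hydrogens from standard valence (C 4, N 3, O 2, S 2, halogen 1):
  atom 1: I (halogen, monovalent) → 0 H
  atom 2: C, bond orders sum to 4 (valence 4) → 0 H
  atom 3: C, bond orders sum to 4 (valence 4) → 0 H
  atom 4: C, bond orders sum to 4 (valence 4) → 0 H
  atom 5: N, bond orders sum to 3 (valence 3) → 0 H
  atom 6: C, bond orders sum to 4 (valence 4) → 0 H
  atom 7: C, bond orders sum to 4 (valence 4) → 0 H
  atom 8: N, bond orders sum to 1 (valence 3) → 2 H
  atom 9: O, bond orders sum to 2 (valence 2) → 0 H
  atom 10: C, bond orders sum to 4 (valence 4) → 0 H
  atom 11: C, bond orders sum to 4 (valence 4) → 0 H
  atom 12: C, bond orders sum to 3 (valence 4) → 1 H
  atom 13: C, bond orders sum to 3 (valence 4) → 1 H
  atom 14: C, bond orders sum to 3 (valence 4) → 1 H
  atom 15: C, bond orders sum to 3 (valence 4) → 1 H
  atom 16: C, bond orders sum to 3 (valence 4) → 1 H
Totals → C:12, H:7, I:1, N:2, O:1.

C12H7IN2O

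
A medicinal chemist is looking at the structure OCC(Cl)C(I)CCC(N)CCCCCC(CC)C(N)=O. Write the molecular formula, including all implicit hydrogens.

Walk through each heavy atom and fill implicit hydrogens from standard valence (C 4, N 3, O 2, S 2, halogen 1):
  atom 1: O, bond orders sum to 1 (valence 2) → 1 H
  atom 2: C, bond orders sum to 2 (valence 4) → 2 H
  atom 3: C, bond orders sum to 3 (valence 4) → 1 H
  atom 4: Cl (halogen, monovalent) → 0 H
  atom 5: C, bond orders sum to 3 (valence 4) → 1 H
  atom 6: I (halogen, monovalent) → 0 H
  atom 7: C, bond orders sum to 2 (valence 4) → 2 H
  atom 8: C, bond orders sum to 2 (valence 4) → 2 H
  atom 9: C, bond orders sum to 3 (valence 4) → 1 H
  atom 10: N, bond orders sum to 1 (valence 3) → 2 H
  atom 11: C, bond orders sum to 2 (valence 4) → 2 H
  atom 12: C, bond orders sum to 2 (valence 4) → 2 H
  atom 13: C, bond orders sum to 2 (valence 4) → 2 H
  atom 14: C, bond orders sum to 2 (valence 4) → 2 H
  atom 15: C, bond orders sum to 2 (valence 4) → 2 H
  atom 16: C, bond orders sum to 3 (valence 4) → 1 H
  atom 17: C, bond orders sum to 2 (valence 4) → 2 H
  atom 18: C, bond orders sum to 1 (valence 4) → 3 H
  atom 19: C, bond orders sum to 4 (valence 4) → 0 H
  atom 20: N, bond orders sum to 1 (valence 3) → 2 H
  atom 21: O, bond orders sum to 2 (valence 2) → 0 H
Totals → C:15, H:30, Cl:1, I:1, N:2, O:2.

C15H30ClIN2O2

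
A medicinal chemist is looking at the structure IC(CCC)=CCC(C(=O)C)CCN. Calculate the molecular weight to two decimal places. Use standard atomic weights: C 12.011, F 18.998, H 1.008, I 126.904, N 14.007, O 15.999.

First, the molecular formula is C11H20INO (counting implicit H from valence).
  C: 11 × 12.011 = 132.121
  H: 20 × 1.008 = 20.160
  I: 1 × 126.904 = 126.904
  N: 1 × 14.007 = 14.007
  O: 1 × 15.999 = 15.999
Sum: 11×12.011 + 20×1.008 + 1×126.904 + 1×14.007 + 1×15.999 = 309.191 → 309.19 g/mol.

309.19 g/mol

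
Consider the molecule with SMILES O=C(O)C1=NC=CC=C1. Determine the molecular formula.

C6H5NO2

Walk through each heavy atom and fill implicit hydrogens from standard valence (C 4, N 3, O 2, S 2, halogen 1):
  atom 1: O, bond orders sum to 2 (valence 2) → 0 H
  atom 2: C, bond orders sum to 4 (valence 4) → 0 H
  atom 3: O, bond orders sum to 1 (valence 2) → 1 H
  atom 4: C, bond orders sum to 4 (valence 4) → 0 H
  atom 5: N, bond orders sum to 3 (valence 3) → 0 H
  atom 6: C, bond orders sum to 3 (valence 4) → 1 H
  atom 7: C, bond orders sum to 3 (valence 4) → 1 H
  atom 8: C, bond orders sum to 3 (valence 4) → 1 H
  atom 9: C, bond orders sum to 3 (valence 4) → 1 H
Totals → C:6, H:5, N:1, O:2.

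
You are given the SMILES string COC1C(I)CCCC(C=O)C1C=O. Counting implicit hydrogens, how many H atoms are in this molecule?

Walk through each heavy atom and fill implicit hydrogens from standard valence (C 4, N 3, O 2, S 2, halogen 1):
  atom 1: C, bond orders sum to 1 (valence 4) → 3 H
  atom 2: O, bond orders sum to 2 (valence 2) → 0 H
  atom 3: C, bond orders sum to 3 (valence 4) → 1 H
  atom 4: C, bond orders sum to 3 (valence 4) → 1 H
  atom 5: I (halogen, monovalent) → 0 H
  atom 6: C, bond orders sum to 2 (valence 4) → 2 H
  atom 7: C, bond orders sum to 2 (valence 4) → 2 H
  atom 8: C, bond orders sum to 2 (valence 4) → 2 H
  atom 9: C, bond orders sum to 3 (valence 4) → 1 H
  atom 10: C, bond orders sum to 3 (valence 4) → 1 H
  atom 11: O, bond orders sum to 2 (valence 2) → 0 H
  atom 12: C, bond orders sum to 3 (valence 4) → 1 H
  atom 13: C, bond orders sum to 3 (valence 4) → 1 H
  atom 14: O, bond orders sum to 2 (valence 2) → 0 H
Total hydrogens: 15.

15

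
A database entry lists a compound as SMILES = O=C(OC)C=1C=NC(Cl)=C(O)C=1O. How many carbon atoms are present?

Count every carbon token in the SMILES (each C, including those in ring-closure positions and inside branches).
Carbon count: 7.

7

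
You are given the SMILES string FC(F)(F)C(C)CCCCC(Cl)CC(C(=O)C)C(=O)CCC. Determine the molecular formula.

Walk through each heavy atom and fill implicit hydrogens from standard valence (C 4, N 3, O 2, S 2, halogen 1):
  atom 1: F (halogen, monovalent) → 0 H
  atom 2: C, bond orders sum to 4 (valence 4) → 0 H
  atom 3: F (halogen, monovalent) → 0 H
  atom 4: F (halogen, monovalent) → 0 H
  atom 5: C, bond orders sum to 3 (valence 4) → 1 H
  atom 6: C, bond orders sum to 1 (valence 4) → 3 H
  atom 7: C, bond orders sum to 2 (valence 4) → 2 H
  atom 8: C, bond orders sum to 2 (valence 4) → 2 H
  atom 9: C, bond orders sum to 2 (valence 4) → 2 H
  atom 10: C, bond orders sum to 2 (valence 4) → 2 H
  atom 11: C, bond orders sum to 3 (valence 4) → 1 H
  atom 12: Cl (halogen, monovalent) → 0 H
  atom 13: C, bond orders sum to 2 (valence 4) → 2 H
  atom 14: C, bond orders sum to 3 (valence 4) → 1 H
  atom 15: C, bond orders sum to 4 (valence 4) → 0 H
  atom 16: O, bond orders sum to 2 (valence 2) → 0 H
  atom 17: C, bond orders sum to 1 (valence 4) → 3 H
  atom 18: C, bond orders sum to 4 (valence 4) → 0 H
  atom 19: O, bond orders sum to 2 (valence 2) → 0 H
  atom 20: C, bond orders sum to 2 (valence 4) → 2 H
  atom 21: C, bond orders sum to 2 (valence 4) → 2 H
  atom 22: C, bond orders sum to 1 (valence 4) → 3 H
Totals → C:16, H:26, Cl:1, F:3, O:2.

C16H26ClF3O2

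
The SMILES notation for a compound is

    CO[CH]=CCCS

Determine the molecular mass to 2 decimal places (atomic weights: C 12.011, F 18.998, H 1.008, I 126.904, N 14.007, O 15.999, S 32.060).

First, the molecular formula is C5H10OS (counting implicit H from valence).
  C: 5 × 12.011 = 60.055
  H: 10 × 1.008 = 10.080
  O: 1 × 15.999 = 15.999
  S: 1 × 32.060 = 32.060
Sum: 5×12.011 + 10×1.008 + 1×15.999 + 1×32.060 = 118.194 → 118.19 g/mol.

118.19 g/mol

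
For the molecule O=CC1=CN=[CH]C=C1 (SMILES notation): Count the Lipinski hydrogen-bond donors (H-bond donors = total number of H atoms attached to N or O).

0

Donors: find every N or O and count the H atoms it carries.
  atom 1 (O): bond orders sum to 2 → 0 H
  atom 5 (N): bond orders sum to 3 → 0 H
Lipinski HBD = 0.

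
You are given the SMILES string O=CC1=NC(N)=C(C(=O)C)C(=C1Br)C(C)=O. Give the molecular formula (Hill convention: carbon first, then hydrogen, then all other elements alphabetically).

C10H9BrN2O3

Walk through each heavy atom and fill implicit hydrogens from standard valence (C 4, N 3, O 2, S 2, halogen 1):
  atom 1: O, bond orders sum to 2 (valence 2) → 0 H
  atom 2: C, bond orders sum to 3 (valence 4) → 1 H
  atom 3: C, bond orders sum to 4 (valence 4) → 0 H
  atom 4: N, bond orders sum to 3 (valence 3) → 0 H
  atom 5: C, bond orders sum to 4 (valence 4) → 0 H
  atom 6: N, bond orders sum to 1 (valence 3) → 2 H
  atom 7: C, bond orders sum to 4 (valence 4) → 0 H
  atom 8: C, bond orders sum to 4 (valence 4) → 0 H
  atom 9: O, bond orders sum to 2 (valence 2) → 0 H
  atom 10: C, bond orders sum to 1 (valence 4) → 3 H
  atom 11: C, bond orders sum to 4 (valence 4) → 0 H
  atom 12: C, bond orders sum to 4 (valence 4) → 0 H
  atom 13: Br (halogen, monovalent) → 0 H
  atom 14: C, bond orders sum to 4 (valence 4) → 0 H
  atom 15: C, bond orders sum to 1 (valence 4) → 3 H
  atom 16: O, bond orders sum to 2 (valence 2) → 0 H
Totals → C:10, H:9, Br:1, N:2, O:3.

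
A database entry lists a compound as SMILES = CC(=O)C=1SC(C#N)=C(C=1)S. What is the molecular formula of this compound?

C7H5NOS2

Walk through each heavy atom and fill implicit hydrogens from standard valence (C 4, N 3, O 2, S 2, halogen 1):
  atom 1: C, bond orders sum to 1 (valence 4) → 3 H
  atom 2: C, bond orders sum to 4 (valence 4) → 0 H
  atom 3: O, bond orders sum to 2 (valence 2) → 0 H
  atom 4: C, bond orders sum to 4 (valence 4) → 0 H
  atom 5: S, bond orders sum to 2 (valence 2) → 0 H
  atom 6: C, bond orders sum to 4 (valence 4) → 0 H
  atom 7: C, bond orders sum to 4 (valence 4) → 0 H
  atom 8: N, bond orders sum to 3 (valence 3) → 0 H
  atom 9: C, bond orders sum to 4 (valence 4) → 0 H
  atom 10: C, bond orders sum to 3 (valence 4) → 1 H
  atom 11: S, bond orders sum to 1 (valence 2) → 1 H
Totals → C:7, H:5, N:1, O:1, S:2.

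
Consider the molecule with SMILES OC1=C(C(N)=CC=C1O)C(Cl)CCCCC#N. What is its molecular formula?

C12H15ClN2O2

Walk through each heavy atom and fill implicit hydrogens from standard valence (C 4, N 3, O 2, S 2, halogen 1):
  atom 1: O, bond orders sum to 1 (valence 2) → 1 H
  atom 2: C, bond orders sum to 4 (valence 4) → 0 H
  atom 3: C, bond orders sum to 4 (valence 4) → 0 H
  atom 4: C, bond orders sum to 4 (valence 4) → 0 H
  atom 5: N, bond orders sum to 1 (valence 3) → 2 H
  atom 6: C, bond orders sum to 3 (valence 4) → 1 H
  atom 7: C, bond orders sum to 3 (valence 4) → 1 H
  atom 8: C, bond orders sum to 4 (valence 4) → 0 H
  atom 9: O, bond orders sum to 1 (valence 2) → 1 H
  atom 10: C, bond orders sum to 3 (valence 4) → 1 H
  atom 11: Cl (halogen, monovalent) → 0 H
  atom 12: C, bond orders sum to 2 (valence 4) → 2 H
  atom 13: C, bond orders sum to 2 (valence 4) → 2 H
  atom 14: C, bond orders sum to 2 (valence 4) → 2 H
  atom 15: C, bond orders sum to 2 (valence 4) → 2 H
  atom 16: C, bond orders sum to 4 (valence 4) → 0 H
  atom 17: N, bond orders sum to 3 (valence 3) → 0 H
Totals → C:12, H:15, Cl:1, N:2, O:2.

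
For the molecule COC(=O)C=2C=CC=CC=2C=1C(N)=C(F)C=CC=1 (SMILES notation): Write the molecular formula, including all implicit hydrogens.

Walk through each heavy atom and fill implicit hydrogens from standard valence (C 4, N 3, O 2, S 2, halogen 1):
  atom 1: C, bond orders sum to 1 (valence 4) → 3 H
  atom 2: O, bond orders sum to 2 (valence 2) → 0 H
  atom 3: C, bond orders sum to 4 (valence 4) → 0 H
  atom 4: O, bond orders sum to 2 (valence 2) → 0 H
  atom 5: C, bond orders sum to 4 (valence 4) → 0 H
  atom 6: C, bond orders sum to 3 (valence 4) → 1 H
  atom 7: C, bond orders sum to 3 (valence 4) → 1 H
  atom 8: C, bond orders sum to 3 (valence 4) → 1 H
  atom 9: C, bond orders sum to 3 (valence 4) → 1 H
  atom 10: C, bond orders sum to 4 (valence 4) → 0 H
  atom 11: C, bond orders sum to 4 (valence 4) → 0 H
  atom 12: C, bond orders sum to 4 (valence 4) → 0 H
  atom 13: N, bond orders sum to 1 (valence 3) → 2 H
  atom 14: C, bond orders sum to 4 (valence 4) → 0 H
  atom 15: F (halogen, monovalent) → 0 H
  atom 16: C, bond orders sum to 3 (valence 4) → 1 H
  atom 17: C, bond orders sum to 3 (valence 4) → 1 H
  atom 18: C, bond orders sum to 3 (valence 4) → 1 H
Totals → C:14, H:12, F:1, N:1, O:2.
In Hill order: C14H12FNO2.

C14H12FNO2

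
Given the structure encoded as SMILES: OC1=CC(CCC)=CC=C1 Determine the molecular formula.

Walk through each heavy atom and fill implicit hydrogens from standard valence (C 4, N 3, O 2, S 2, halogen 1):
  atom 1: O, bond orders sum to 1 (valence 2) → 1 H
  atom 2: C, bond orders sum to 4 (valence 4) → 0 H
  atom 3: C, bond orders sum to 3 (valence 4) → 1 H
  atom 4: C, bond orders sum to 4 (valence 4) → 0 H
  atom 5: C, bond orders sum to 2 (valence 4) → 2 H
  atom 6: C, bond orders sum to 2 (valence 4) → 2 H
  atom 7: C, bond orders sum to 1 (valence 4) → 3 H
  atom 8: C, bond orders sum to 3 (valence 4) → 1 H
  atom 9: C, bond orders sum to 3 (valence 4) → 1 H
  atom 10: C, bond orders sum to 3 (valence 4) → 1 H
Totals → C:9, H:12, O:1.
In Hill order: C9H12O.

C9H12O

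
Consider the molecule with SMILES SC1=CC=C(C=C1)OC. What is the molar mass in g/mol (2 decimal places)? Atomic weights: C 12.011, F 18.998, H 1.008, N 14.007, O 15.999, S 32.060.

First, the molecular formula is C7H8OS (counting implicit H from valence).
  C: 7 × 12.011 = 84.077
  H: 8 × 1.008 = 8.064
  O: 1 × 15.999 = 15.999
  S: 1 × 32.060 = 32.060
Sum: 7×12.011 + 8×1.008 + 1×15.999 + 1×32.060 = 140.200 → 140.20 g/mol.

140.20 g/mol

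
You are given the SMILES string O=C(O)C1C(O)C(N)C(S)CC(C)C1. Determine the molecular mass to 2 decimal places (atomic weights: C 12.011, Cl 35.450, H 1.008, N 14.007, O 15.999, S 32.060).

First, the molecular formula is C9H17NO3S (counting implicit H from valence).
  C: 9 × 12.011 = 108.099
  H: 17 × 1.008 = 17.136
  N: 1 × 14.007 = 14.007
  O: 3 × 15.999 = 47.997
  S: 1 × 32.060 = 32.060
Sum: 9×12.011 + 17×1.008 + 1×14.007 + 3×15.999 + 1×32.060 = 219.299 → 219.30 g/mol.

219.30 g/mol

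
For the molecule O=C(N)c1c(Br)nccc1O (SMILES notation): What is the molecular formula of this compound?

Walk through each heavy atom and fill implicit hydrogens from standard valence (C 4, N 3, O 2, S 2, halogen 1); for lowercase aromatic atoms, an aromatic c carries 1 H when it has two neighbours and 0 H with three, and aromatic n carries 0 H:
  atom 1: O, bond orders sum to 2 (valence 2) → 0 H
  atom 2: C, bond orders sum to 4 (valence 4) → 0 H
  atom 3: N, bond orders sum to 1 (valence 3) → 2 H
  atom 4: aromatic c, 3 neighbours → 0 H
  atom 5: aromatic c, 3 neighbours → 0 H
  atom 6: Br (halogen, monovalent) → 0 H
  atom 7: aromatic n, 2 neighbours → 0 H
  atom 8: aromatic c, 2 neighbours → 1 H
  atom 9: aromatic c, 2 neighbours → 1 H
  atom 10: aromatic c, 3 neighbours → 0 H
  atom 11: O, bond orders sum to 1 (valence 2) → 1 H
Totals → C:6, H:5, Br:1, N:2, O:2.
In Hill order: C6H5BrN2O2.

C6H5BrN2O2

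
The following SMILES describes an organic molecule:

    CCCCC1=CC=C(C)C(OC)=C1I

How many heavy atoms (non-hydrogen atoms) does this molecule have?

14

Every atom symbol written in the SMILES (organic subset) is one heavy atom; implicit H are not written.
Heavy atoms by element → C:12, I:1, O:1.
Total: 14.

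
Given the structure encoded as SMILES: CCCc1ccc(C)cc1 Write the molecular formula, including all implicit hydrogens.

Walk through each heavy atom and fill implicit hydrogens from standard valence (C 4, N 3, O 2, S 2, halogen 1); for lowercase aromatic atoms, an aromatic c carries 1 H when it has two neighbours and 0 H with three, and aromatic n carries 0 H:
  atom 1: C, bond orders sum to 1 (valence 4) → 3 H
  atom 2: C, bond orders sum to 2 (valence 4) → 2 H
  atom 3: C, bond orders sum to 2 (valence 4) → 2 H
  atom 4: aromatic c, 3 neighbours → 0 H
  atom 5: aromatic c, 2 neighbours → 1 H
  atom 6: aromatic c, 2 neighbours → 1 H
  atom 7: aromatic c, 3 neighbours → 0 H
  atom 8: C, bond orders sum to 1 (valence 4) → 3 H
  atom 9: aromatic c, 2 neighbours → 1 H
  atom 10: aromatic c, 2 neighbours → 1 H
Totals → C:10, H:14.

C10H14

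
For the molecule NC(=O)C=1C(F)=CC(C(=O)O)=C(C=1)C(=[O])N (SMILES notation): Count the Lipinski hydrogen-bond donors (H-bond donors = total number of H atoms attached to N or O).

5

Donors: find every N or O and count the H atoms it carries.
  atom 1 (N): bond orders sum to 1 → 2 H
  atom 3 (O): bond orders sum to 2 → 0 H
  atom 10 (O): bond orders sum to 2 → 0 H
  atom 11 (O): bond orders sum to 1 → 1 H
  atom 15 (O): bond orders sum to 2 → 0 H
  atom 16 (N): bond orders sum to 1 → 2 H
Lipinski HBD = 5.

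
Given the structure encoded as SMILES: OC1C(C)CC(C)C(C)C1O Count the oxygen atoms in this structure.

Scan the SMILES for O atoms (remember two-letter symbols like Cl and Br are single atoms).
Oxygen count: 2.

2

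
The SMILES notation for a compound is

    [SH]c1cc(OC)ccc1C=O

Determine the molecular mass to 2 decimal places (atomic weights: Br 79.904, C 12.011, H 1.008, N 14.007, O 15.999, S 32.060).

168.21 g/mol

First, the molecular formula is C8H8O2S (counting implicit H from valence).
  C: 8 × 12.011 = 96.088
  H: 8 × 1.008 = 8.064
  O: 2 × 15.999 = 31.998
  S: 1 × 32.060 = 32.060
Sum: 8×12.011 + 8×1.008 + 2×15.999 + 1×32.060 = 168.210 → 168.21 g/mol.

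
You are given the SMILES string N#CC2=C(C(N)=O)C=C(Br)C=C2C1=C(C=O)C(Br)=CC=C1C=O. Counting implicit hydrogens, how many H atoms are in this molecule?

Walk through each heavy atom and fill implicit hydrogens from standard valence (C 4, N 3, O 2, S 2, halogen 1):
  atom 1: N, bond orders sum to 3 (valence 3) → 0 H
  atom 2: C, bond orders sum to 4 (valence 4) → 0 H
  atom 3: C, bond orders sum to 4 (valence 4) → 0 H
  atom 4: C, bond orders sum to 4 (valence 4) → 0 H
  atom 5: C, bond orders sum to 4 (valence 4) → 0 H
  atom 6: N, bond orders sum to 1 (valence 3) → 2 H
  atom 7: O, bond orders sum to 2 (valence 2) → 0 H
  atom 8: C, bond orders sum to 3 (valence 4) → 1 H
  atom 9: C, bond orders sum to 4 (valence 4) → 0 H
  atom 10: Br (halogen, monovalent) → 0 H
  atom 11: C, bond orders sum to 3 (valence 4) → 1 H
  atom 12: C, bond orders sum to 4 (valence 4) → 0 H
  atom 13: C, bond orders sum to 4 (valence 4) → 0 H
  atom 14: C, bond orders sum to 4 (valence 4) → 0 H
  atom 15: C, bond orders sum to 3 (valence 4) → 1 H
  atom 16: O, bond orders sum to 2 (valence 2) → 0 H
  atom 17: C, bond orders sum to 4 (valence 4) → 0 H
  atom 18: Br (halogen, monovalent) → 0 H
  atom 19: C, bond orders sum to 3 (valence 4) → 1 H
  atom 20: C, bond orders sum to 3 (valence 4) → 1 H
  atom 21: C, bond orders sum to 4 (valence 4) → 0 H
  atom 22: C, bond orders sum to 3 (valence 4) → 1 H
  atom 23: O, bond orders sum to 2 (valence 2) → 0 H
Total hydrogens: 8.

8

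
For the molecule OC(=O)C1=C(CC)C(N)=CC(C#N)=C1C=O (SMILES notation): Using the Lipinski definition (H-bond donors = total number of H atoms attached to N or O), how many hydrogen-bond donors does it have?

Donors: find every N or O and count the H atoms it carries.
  atom 1 (O): bond orders sum to 1 → 1 H
  atom 3 (O): bond orders sum to 2 → 0 H
  atom 9 (N): bond orders sum to 1 → 2 H
  atom 13 (N): bond orders sum to 3 → 0 H
  atom 16 (O): bond orders sum to 2 → 0 H
Lipinski HBD = 3.

3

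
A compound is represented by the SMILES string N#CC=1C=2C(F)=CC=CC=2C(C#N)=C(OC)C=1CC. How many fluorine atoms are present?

Scan the SMILES for F atoms (remember two-letter symbols like Cl and Br are single atoms).
Fluorine count: 1.

1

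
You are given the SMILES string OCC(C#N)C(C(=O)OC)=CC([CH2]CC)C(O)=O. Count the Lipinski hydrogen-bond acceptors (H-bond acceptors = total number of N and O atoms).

N atoms: 1; O atoms: 5.
Lipinski HBA = 1 + 5 = 6.

6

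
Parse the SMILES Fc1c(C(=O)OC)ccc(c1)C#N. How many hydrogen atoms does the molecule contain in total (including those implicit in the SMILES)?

Walk through each heavy atom and fill implicit hydrogens from standard valence (C 4, N 3, O 2, S 2, halogen 1); for lowercase aromatic atoms, an aromatic c carries 1 H when it has two neighbours and 0 H with three, and aromatic n carries 0 H:
  atom 1: F (halogen, monovalent) → 0 H
  atom 2: aromatic c, 3 neighbours → 0 H
  atom 3: aromatic c, 3 neighbours → 0 H
  atom 4: C, bond orders sum to 4 (valence 4) → 0 H
  atom 5: O, bond orders sum to 2 (valence 2) → 0 H
  atom 6: O, bond orders sum to 2 (valence 2) → 0 H
  atom 7: C, bond orders sum to 1 (valence 4) → 3 H
  atom 8: aromatic c, 2 neighbours → 1 H
  atom 9: aromatic c, 2 neighbours → 1 H
  atom 10: aromatic c, 3 neighbours → 0 H
  atom 11: aromatic c, 2 neighbours → 1 H
  atom 12: C, bond orders sum to 4 (valence 4) → 0 H
  atom 13: N, bond orders sum to 3 (valence 3) → 0 H
Total hydrogens: 6.

6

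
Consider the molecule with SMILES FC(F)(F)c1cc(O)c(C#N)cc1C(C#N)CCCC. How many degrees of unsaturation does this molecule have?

8

Molecular formula: C14H13F3N2O.
DoU = (2C + 2 + N − H − X) / 2, where X is the halogen count and O/S are ignored.
    = (2·14 + 2 + 2 − 13 − 3) / 2 = 16 / 2 = 8.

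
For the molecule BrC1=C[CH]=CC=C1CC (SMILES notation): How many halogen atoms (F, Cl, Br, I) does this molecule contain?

1

Halogen atoms appear at heavy-atom position 1 (1×Br).
Halogen count: 1.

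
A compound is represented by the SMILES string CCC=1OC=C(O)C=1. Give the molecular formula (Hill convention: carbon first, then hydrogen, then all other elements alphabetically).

C6H8O2

Walk through each heavy atom and fill implicit hydrogens from standard valence (C 4, N 3, O 2, S 2, halogen 1):
  atom 1: C, bond orders sum to 1 (valence 4) → 3 H
  atom 2: C, bond orders sum to 2 (valence 4) → 2 H
  atom 3: C, bond orders sum to 4 (valence 4) → 0 H
  atom 4: O, bond orders sum to 2 (valence 2) → 0 H
  atom 5: C, bond orders sum to 3 (valence 4) → 1 H
  atom 6: C, bond orders sum to 4 (valence 4) → 0 H
  atom 7: O, bond orders sum to 1 (valence 2) → 1 H
  atom 8: C, bond orders sum to 3 (valence 4) → 1 H
Totals → C:6, H:8, O:2.
In Hill order: C6H8O2.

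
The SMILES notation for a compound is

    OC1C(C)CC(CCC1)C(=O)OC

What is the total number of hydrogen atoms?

Walk through each heavy atom and fill implicit hydrogens from standard valence (C 4, N 3, O 2, S 2, halogen 1):
  atom 1: O, bond orders sum to 1 (valence 2) → 1 H
  atom 2: C, bond orders sum to 3 (valence 4) → 1 H
  atom 3: C, bond orders sum to 3 (valence 4) → 1 H
  atom 4: C, bond orders sum to 1 (valence 4) → 3 H
  atom 5: C, bond orders sum to 2 (valence 4) → 2 H
  atom 6: C, bond orders sum to 3 (valence 4) → 1 H
  atom 7: C, bond orders sum to 2 (valence 4) → 2 H
  atom 8: C, bond orders sum to 2 (valence 4) → 2 H
  atom 9: C, bond orders sum to 2 (valence 4) → 2 H
  atom 10: C, bond orders sum to 4 (valence 4) → 0 H
  atom 11: O, bond orders sum to 2 (valence 2) → 0 H
  atom 12: O, bond orders sum to 2 (valence 2) → 0 H
  atom 13: C, bond orders sum to 1 (valence 4) → 3 H
Total hydrogens: 18.

18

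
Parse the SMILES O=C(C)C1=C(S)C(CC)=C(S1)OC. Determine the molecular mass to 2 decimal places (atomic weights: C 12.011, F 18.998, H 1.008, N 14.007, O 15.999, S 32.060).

First, the molecular formula is C9H12O2S2 (counting implicit H from valence).
  C: 9 × 12.011 = 108.099
  H: 12 × 1.008 = 12.096
  O: 2 × 15.999 = 31.998
  S: 2 × 32.060 = 64.120
Sum: 9×12.011 + 12×1.008 + 2×15.999 + 2×32.060 = 216.313 → 216.31 g/mol.

216.31 g/mol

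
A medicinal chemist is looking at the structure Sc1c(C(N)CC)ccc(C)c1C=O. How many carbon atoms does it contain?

11

Count every carbon token in the SMILES (each C, including those in ring-closure positions and inside branches).
Carbon count: 11.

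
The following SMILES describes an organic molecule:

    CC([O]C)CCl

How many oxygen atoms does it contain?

1

Scan the SMILES for O atoms (remember two-letter symbols like Cl and Br are single atoms).
Oxygen count: 1.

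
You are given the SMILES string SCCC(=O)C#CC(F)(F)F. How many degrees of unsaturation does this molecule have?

Molecular formula: C6H5F3OS.
DoU = (2C + 2 + N − H − X) / 2, where X is the halogen count and O/S are ignored.
    = (2·6 + 2 + 0 − 5 − 3) / 2 = 6 / 2 = 3.

3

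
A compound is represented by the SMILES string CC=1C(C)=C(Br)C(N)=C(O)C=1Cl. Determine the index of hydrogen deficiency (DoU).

4

Molecular formula: C8H9BrClNO.
DoU = (2C + 2 + N − H − X) / 2, where X is the halogen count and O/S are ignored.
    = (2·8 + 2 + 1 − 9 − 2) / 2 = 8 / 2 = 4.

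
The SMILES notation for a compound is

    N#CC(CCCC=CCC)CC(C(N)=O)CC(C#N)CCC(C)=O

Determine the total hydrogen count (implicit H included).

Walk through each heavy atom and fill implicit hydrogens from standard valence (C 4, N 3, O 2, S 2, halogen 1):
  atom 1: N, bond orders sum to 3 (valence 3) → 0 H
  atom 2: C, bond orders sum to 4 (valence 4) → 0 H
  atom 3: C, bond orders sum to 3 (valence 4) → 1 H
  atom 4: C, bond orders sum to 2 (valence 4) → 2 H
  atom 5: C, bond orders sum to 2 (valence 4) → 2 H
  atom 6: C, bond orders sum to 2 (valence 4) → 2 H
  atom 7: C, bond orders sum to 3 (valence 4) → 1 H
  atom 8: C, bond orders sum to 3 (valence 4) → 1 H
  atom 9: C, bond orders sum to 2 (valence 4) → 2 H
  atom 10: C, bond orders sum to 1 (valence 4) → 3 H
  atom 11: C, bond orders sum to 2 (valence 4) → 2 H
  atom 12: C, bond orders sum to 3 (valence 4) → 1 H
  atom 13: C, bond orders sum to 4 (valence 4) → 0 H
  atom 14: N, bond orders sum to 1 (valence 3) → 2 H
  atom 15: O, bond orders sum to 2 (valence 2) → 0 H
  atom 16: C, bond orders sum to 2 (valence 4) → 2 H
  atom 17: C, bond orders sum to 3 (valence 4) → 1 H
  atom 18: C, bond orders sum to 4 (valence 4) → 0 H
  atom 19: N, bond orders sum to 3 (valence 3) → 0 H
  atom 20: C, bond orders sum to 2 (valence 4) → 2 H
  atom 21: C, bond orders sum to 2 (valence 4) → 2 H
  atom 22: C, bond orders sum to 4 (valence 4) → 0 H
  atom 23: C, bond orders sum to 1 (valence 4) → 3 H
  atom 24: O, bond orders sum to 2 (valence 2) → 0 H
Total hydrogens: 29.

29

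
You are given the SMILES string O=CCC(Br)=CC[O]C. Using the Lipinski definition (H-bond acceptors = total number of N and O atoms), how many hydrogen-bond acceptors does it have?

N atoms: 0; O atoms: 2.
Lipinski HBA = 0 + 2 = 2.

2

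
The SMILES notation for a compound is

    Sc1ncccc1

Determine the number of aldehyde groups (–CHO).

0

Scan the SMILES for the aldehyde motif — none present.
Groups that are present: 1 thiol.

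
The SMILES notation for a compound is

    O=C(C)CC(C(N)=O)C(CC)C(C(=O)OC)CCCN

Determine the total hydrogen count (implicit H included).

Walk through each heavy atom and fill implicit hydrogens from standard valence (C 4, N 3, O 2, S 2, halogen 1):
  atom 1: O, bond orders sum to 2 (valence 2) → 0 H
  atom 2: C, bond orders sum to 4 (valence 4) → 0 H
  atom 3: C, bond orders sum to 1 (valence 4) → 3 H
  atom 4: C, bond orders sum to 2 (valence 4) → 2 H
  atom 5: C, bond orders sum to 3 (valence 4) → 1 H
  atom 6: C, bond orders sum to 4 (valence 4) → 0 H
  atom 7: N, bond orders sum to 1 (valence 3) → 2 H
  atom 8: O, bond orders sum to 2 (valence 2) → 0 H
  atom 9: C, bond orders sum to 3 (valence 4) → 1 H
  atom 10: C, bond orders sum to 2 (valence 4) → 2 H
  atom 11: C, bond orders sum to 1 (valence 4) → 3 H
  atom 12: C, bond orders sum to 3 (valence 4) → 1 H
  atom 13: C, bond orders sum to 4 (valence 4) → 0 H
  atom 14: O, bond orders sum to 2 (valence 2) → 0 H
  atom 15: O, bond orders sum to 2 (valence 2) → 0 H
  atom 16: C, bond orders sum to 1 (valence 4) → 3 H
  atom 17: C, bond orders sum to 2 (valence 4) → 2 H
  atom 18: C, bond orders sum to 2 (valence 4) → 2 H
  atom 19: C, bond orders sum to 2 (valence 4) → 2 H
  atom 20: N, bond orders sum to 1 (valence 3) → 2 H
Total hydrogens: 26.

26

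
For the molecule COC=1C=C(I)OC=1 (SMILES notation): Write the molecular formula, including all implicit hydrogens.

Walk through each heavy atom and fill implicit hydrogens from standard valence (C 4, N 3, O 2, S 2, halogen 1):
  atom 1: C, bond orders sum to 1 (valence 4) → 3 H
  atom 2: O, bond orders sum to 2 (valence 2) → 0 H
  atom 3: C, bond orders sum to 4 (valence 4) → 0 H
  atom 4: C, bond orders sum to 3 (valence 4) → 1 H
  atom 5: C, bond orders sum to 4 (valence 4) → 0 H
  atom 6: I (halogen, monovalent) → 0 H
  atom 7: O, bond orders sum to 2 (valence 2) → 0 H
  atom 8: C, bond orders sum to 3 (valence 4) → 1 H
Totals → C:5, H:5, I:1, O:2.
In Hill order: C5H5IO2.

C5H5IO2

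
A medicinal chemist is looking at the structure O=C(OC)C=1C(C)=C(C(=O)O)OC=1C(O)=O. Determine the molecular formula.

Walk through each heavy atom and fill implicit hydrogens from standard valence (C 4, N 3, O 2, S 2, halogen 1):
  atom 1: O, bond orders sum to 2 (valence 2) → 0 H
  atom 2: C, bond orders sum to 4 (valence 4) → 0 H
  atom 3: O, bond orders sum to 2 (valence 2) → 0 H
  atom 4: C, bond orders sum to 1 (valence 4) → 3 H
  atom 5: C, bond orders sum to 4 (valence 4) → 0 H
  atom 6: C, bond orders sum to 4 (valence 4) → 0 H
  atom 7: C, bond orders sum to 1 (valence 4) → 3 H
  atom 8: C, bond orders sum to 4 (valence 4) → 0 H
  atom 9: C, bond orders sum to 4 (valence 4) → 0 H
  atom 10: O, bond orders sum to 2 (valence 2) → 0 H
  atom 11: O, bond orders sum to 1 (valence 2) → 1 H
  atom 12: O, bond orders sum to 2 (valence 2) → 0 H
  atom 13: C, bond orders sum to 4 (valence 4) → 0 H
  atom 14: C, bond orders sum to 4 (valence 4) → 0 H
  atom 15: O, bond orders sum to 1 (valence 2) → 1 H
  atom 16: O, bond orders sum to 2 (valence 2) → 0 H
Totals → C:9, H:8, O:7.

C9H8O7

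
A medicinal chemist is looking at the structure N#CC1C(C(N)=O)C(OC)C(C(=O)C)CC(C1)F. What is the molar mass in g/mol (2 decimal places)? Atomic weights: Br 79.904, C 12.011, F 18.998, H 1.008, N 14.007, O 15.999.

First, the molecular formula is C12H17FN2O3 (counting implicit H from valence).
  C: 12 × 12.011 = 144.132
  F: 1 × 18.998 = 18.998
  H: 17 × 1.008 = 17.136
  N: 2 × 14.007 = 28.014
  O: 3 × 15.999 = 47.997
Sum: 12×12.011 + 1×18.998 + 17×1.008 + 2×14.007 + 3×15.999 = 256.277 → 256.28 g/mol.

256.28 g/mol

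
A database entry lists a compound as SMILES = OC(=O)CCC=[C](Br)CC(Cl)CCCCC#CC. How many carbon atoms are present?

14

Count every carbon token in the SMILES (each C, including those in ring-closure positions and inside branches).
Carbon count: 14.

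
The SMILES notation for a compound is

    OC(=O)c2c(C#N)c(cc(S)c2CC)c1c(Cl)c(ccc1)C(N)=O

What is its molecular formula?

Walk through each heavy atom and fill implicit hydrogens from standard valence (C 4, N 3, O 2, S 2, halogen 1); for lowercase aromatic atoms, an aromatic c carries 1 H when it has two neighbours and 0 H with three, and aromatic n carries 0 H:
  atom 1: O, bond orders sum to 1 (valence 2) → 1 H
  atom 2: C, bond orders sum to 4 (valence 4) → 0 H
  atom 3: O, bond orders sum to 2 (valence 2) → 0 H
  atom 4: aromatic c, 3 neighbours → 0 H
  atom 5: aromatic c, 3 neighbours → 0 H
  atom 6: C, bond orders sum to 4 (valence 4) → 0 H
  atom 7: N, bond orders sum to 3 (valence 3) → 0 H
  atom 8: aromatic c, 3 neighbours → 0 H
  atom 9: aromatic c, 2 neighbours → 1 H
  atom 10: aromatic c, 3 neighbours → 0 H
  atom 11: S, bond orders sum to 1 (valence 2) → 1 H
  atom 12: aromatic c, 3 neighbours → 0 H
  atom 13: C, bond orders sum to 2 (valence 4) → 2 H
  atom 14: C, bond orders sum to 1 (valence 4) → 3 H
  atom 15: aromatic c, 3 neighbours → 0 H
  atom 16: aromatic c, 3 neighbours → 0 H
  atom 17: Cl (halogen, monovalent) → 0 H
  atom 18: aromatic c, 3 neighbours → 0 H
  atom 19: aromatic c, 2 neighbours → 1 H
  atom 20: aromatic c, 2 neighbours → 1 H
  atom 21: aromatic c, 2 neighbours → 1 H
  atom 22: C, bond orders sum to 4 (valence 4) → 0 H
  atom 23: N, bond orders sum to 1 (valence 3) → 2 H
  atom 24: O, bond orders sum to 2 (valence 2) → 0 H
Totals → C:17, H:13, Cl:1, N:2, O:3, S:1.

C17H13ClN2O3S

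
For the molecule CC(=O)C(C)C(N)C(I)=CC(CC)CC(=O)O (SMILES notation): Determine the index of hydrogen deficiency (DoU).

3

Molecular formula: C12H20INO3.
DoU = (2C + 2 + N − H − X) / 2, where X is the halogen count and O/S are ignored.
    = (2·12 + 2 + 1 − 20 − 1) / 2 = 6 / 2 = 3.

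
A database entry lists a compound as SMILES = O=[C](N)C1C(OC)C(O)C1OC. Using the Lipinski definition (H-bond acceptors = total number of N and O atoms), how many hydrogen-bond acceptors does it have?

5

N atoms: 1; O atoms: 4.
Lipinski HBA = 1 + 4 = 5.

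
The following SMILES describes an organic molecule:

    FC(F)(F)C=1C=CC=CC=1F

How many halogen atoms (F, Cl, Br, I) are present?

4

Halogen atoms appear at heavy-atom positions 1, 3, 4, 11 (4×F).
Halogen count: 4.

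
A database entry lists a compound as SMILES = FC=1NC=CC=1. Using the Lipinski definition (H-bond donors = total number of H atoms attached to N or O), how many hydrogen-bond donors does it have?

Donors: find every N or O and count the H atoms it carries.
  atom 3 (N): bond orders sum to 2 → 1 H
Lipinski HBD = 1.

1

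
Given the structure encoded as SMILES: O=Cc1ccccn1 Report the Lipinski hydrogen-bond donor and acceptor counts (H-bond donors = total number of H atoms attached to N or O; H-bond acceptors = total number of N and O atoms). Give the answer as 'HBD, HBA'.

Donors: find every N or O and count the H atoms it carries.
  atom 1 (O): bond orders sum to 2 → 0 H
  atom 8 (N): bond orders sum to 3 → 0 H
Lipinski HBD = 0.
Acceptors: N atoms = 1, O atoms = 1 → HBA = 2.

0, 2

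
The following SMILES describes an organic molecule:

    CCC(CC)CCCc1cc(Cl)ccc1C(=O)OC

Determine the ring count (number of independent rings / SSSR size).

1

In SMILES, each pair of matching ring-closure digits denotes one ring-closing bond; the number of such bonds equals the number of independent rings.
Ring-closure bonds here: 1.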